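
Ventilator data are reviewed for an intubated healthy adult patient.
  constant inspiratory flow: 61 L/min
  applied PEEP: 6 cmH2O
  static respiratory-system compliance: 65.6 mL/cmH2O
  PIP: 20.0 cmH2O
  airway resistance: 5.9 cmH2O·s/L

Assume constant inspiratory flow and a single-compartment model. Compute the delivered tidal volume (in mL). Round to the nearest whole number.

Flow: 61 L/min ÷ 60 = 1.0167 L/s.
Equation of motion (constant flow): PIP = Vt/C + R·V̇ + PEEP.
Vt/C = PIP − R·V̇ − PEEP = 20.0 − 5.999 − 6 = 8.001 cmH2O.
Vt = C × 8.001 = 65.6 × 8.001 = 524.87 mL.

525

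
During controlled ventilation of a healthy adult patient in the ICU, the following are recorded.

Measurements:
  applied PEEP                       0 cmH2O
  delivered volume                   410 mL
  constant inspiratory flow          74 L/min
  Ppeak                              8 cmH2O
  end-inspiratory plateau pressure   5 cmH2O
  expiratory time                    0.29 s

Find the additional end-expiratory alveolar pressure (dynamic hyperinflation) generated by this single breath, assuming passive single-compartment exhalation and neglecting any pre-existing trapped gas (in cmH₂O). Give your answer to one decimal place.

Flow: 74 L/min ÷ 60 = 1.2333 L/s.
R = (PIP − Pplat)/V̇ = (8 − 5) / 1.2333 = 3.0/1.2333 = 2.432 cmH2O·s/L.
C = Vt/(Pplat − PEEP) = 410.0 / (5 − 0) = 410.0/5.0 = 82.0 mL/cmH2O.
τ = R × C = 2.432 × 0.082 L/cmH2O = 0.1994 s.
Fraction remaining = e^(−Te/τ) = e^(−0.29/0.1994) = 0.2335; trapped volume = 410.0 × 0.2335 = 95.735 mL.
Additional alveolar pressure from trapping ≈ V_trapped / C = 95.735 / 82.0 = 1.168 cmH2O.

1.2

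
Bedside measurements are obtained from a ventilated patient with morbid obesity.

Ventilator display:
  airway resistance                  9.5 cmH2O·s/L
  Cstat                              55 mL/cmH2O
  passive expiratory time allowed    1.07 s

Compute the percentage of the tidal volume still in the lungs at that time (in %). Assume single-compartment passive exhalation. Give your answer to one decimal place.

12.9

τ = R × C = 9.5 × 55 mL/cmH2O = 9.5 × 0.055 L/cmH2O = 0.5225 s.
Passive exhalation: V(t)/V₀ = e^(−t/τ) = e^(−1.07/0.5225) = 0.129.
Fraction remaining = 0.129 → 12.9%.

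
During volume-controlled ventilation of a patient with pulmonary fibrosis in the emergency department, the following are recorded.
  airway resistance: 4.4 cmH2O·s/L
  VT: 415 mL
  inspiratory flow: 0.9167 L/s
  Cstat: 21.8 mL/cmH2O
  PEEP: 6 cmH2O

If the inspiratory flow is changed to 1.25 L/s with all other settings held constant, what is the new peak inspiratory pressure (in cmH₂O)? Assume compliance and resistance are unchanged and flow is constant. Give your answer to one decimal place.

30.5

PIP = Vt/C + R·V̇ + PEEP (constant-flow equation of motion).
Only the resistive term changes: ΔPIP = R × ΔV̇ = 4.4 × (1.25 − 0.9167) = 4.4 × 0.3333 = 1.467 cmH2O.
Original PIP = 415/21.8 + 4.4×0.9167 + 6 = 29.07 cmH2O; new PIP = 29.07 + (1.467) = 30.537 cmH2O.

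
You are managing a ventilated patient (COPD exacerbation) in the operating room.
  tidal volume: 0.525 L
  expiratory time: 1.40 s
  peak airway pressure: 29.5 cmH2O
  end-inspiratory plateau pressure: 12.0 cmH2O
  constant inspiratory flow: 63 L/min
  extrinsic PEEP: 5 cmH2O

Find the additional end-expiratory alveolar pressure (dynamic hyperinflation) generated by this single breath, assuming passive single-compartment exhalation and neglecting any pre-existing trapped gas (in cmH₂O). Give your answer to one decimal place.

Flow: 63 L/min ÷ 60 = 1.05 L/s.
R = (PIP − Pplat)/V̇ = (29.5 − 12.0) / 1.05 = 17.5/1.05 = 16.667 cmH2O·s/L.
C = Vt/(Pplat − PEEP) = 525.0 / (12.0 − 5) = 525.0/7.0 = 75.0 mL/cmH2O.
τ = R × C = 16.667 × 0.075 L/cmH2O = 1.25 s.
Fraction remaining = e^(−Te/τ) = e^(−1.40/1.25) = 0.3263; trapped volume = 525.0 × 0.3263 = 171.31 mL.
Additional alveolar pressure from trapping ≈ V_trapped / C = 171.31 / 75.0 = 2.284 cmH2O.

2.3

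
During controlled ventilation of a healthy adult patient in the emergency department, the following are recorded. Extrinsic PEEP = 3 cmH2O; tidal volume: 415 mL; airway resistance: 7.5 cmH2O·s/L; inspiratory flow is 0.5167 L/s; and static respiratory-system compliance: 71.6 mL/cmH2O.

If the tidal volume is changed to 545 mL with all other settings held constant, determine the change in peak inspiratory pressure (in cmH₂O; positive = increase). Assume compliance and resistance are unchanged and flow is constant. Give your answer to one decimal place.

PIP = Vt/C + R·V̇ + PEEP (constant-flow equation of motion).
Only the elastic term changes: ΔPIP = ΔVt / C = (545 − 415) / 71.6 = 1.816 cmH2O.

1.8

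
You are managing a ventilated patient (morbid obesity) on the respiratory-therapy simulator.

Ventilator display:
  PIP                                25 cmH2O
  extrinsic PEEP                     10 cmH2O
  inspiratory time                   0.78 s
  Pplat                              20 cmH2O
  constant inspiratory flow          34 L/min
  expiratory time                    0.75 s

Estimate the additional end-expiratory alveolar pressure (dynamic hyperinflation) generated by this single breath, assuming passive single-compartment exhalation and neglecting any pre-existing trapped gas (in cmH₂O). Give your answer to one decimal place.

Flow: 34 L/min ÷ 60 = 0.5667 L/s.
Vt = flow × Ti = 0.5667 L/s × 0.78 s × 1000 mL/L = 442.03 mL.
R = (PIP − Pplat)/V̇ = (25 − 20) / 0.5667 = 5.0/0.5667 = 8.823 cmH2O·s/L.
C = Vt/(Pplat − PEEP) = 442.03 / (20 − 10) = 442.03/10.0 = 44.203 mL/cmH2O.
τ = R × C = 8.823 × 0.0442 L/cmH2O = 0.39 s.
Fraction remaining = e^(−Te/τ) = e^(−0.75/0.39) = 0.1462; trapped volume = 442.03 × 0.1462 = 64.625 mL.
Additional alveolar pressure from trapping ≈ V_trapped / C = 64.625 / 44.203 = 1.462 cmH2O.

1.5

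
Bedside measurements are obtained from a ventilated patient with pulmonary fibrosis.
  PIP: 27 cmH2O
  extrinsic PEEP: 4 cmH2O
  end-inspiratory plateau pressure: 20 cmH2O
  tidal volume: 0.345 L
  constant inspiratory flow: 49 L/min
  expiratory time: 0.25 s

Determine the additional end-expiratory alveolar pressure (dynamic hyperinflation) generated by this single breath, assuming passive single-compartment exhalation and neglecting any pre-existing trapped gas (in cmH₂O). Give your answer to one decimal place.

4.1

Flow: 49 L/min ÷ 60 = 0.8167 L/s.
R = (PIP − Pplat)/V̇ = (27 − 20) / 0.8167 = 7.0/0.8167 = 8.571 cmH2O·s/L.
C = Vt/(Pplat − PEEP) = 345.0 / (20 − 4) = 345.0/16.0 = 21.563 mL/cmH2O.
τ = R × C = 8.571 × 0.02156 L/cmH2O = 0.1848 s.
Fraction remaining = e^(−Te/τ) = e^(−0.25/0.1848) = 0.2585; trapped volume = 345.0 × 0.2585 = 89.183 mL.
Additional alveolar pressure from trapping ≈ V_trapped / C = 89.183 / 21.563 = 4.136 cmH2O.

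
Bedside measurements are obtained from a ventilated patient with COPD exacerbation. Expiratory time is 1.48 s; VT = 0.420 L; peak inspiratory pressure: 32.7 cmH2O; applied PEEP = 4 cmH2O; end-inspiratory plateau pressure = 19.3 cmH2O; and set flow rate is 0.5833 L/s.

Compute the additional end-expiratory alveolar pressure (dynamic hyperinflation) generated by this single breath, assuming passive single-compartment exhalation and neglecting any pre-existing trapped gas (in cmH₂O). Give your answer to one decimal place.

R = (PIP − Pplat)/V̇ = (32.7 − 19.3) / 0.5833 = 13.4/0.5833 = 22.973 cmH2O·s/L.
C = Vt/(Pplat − PEEP) = 420.0 / (19.3 − 4) = 420.0/15.3 = 27.451 mL/cmH2O.
τ = R × C = 22.973 × 0.02745 L/cmH2O = 0.6306 s.
Fraction remaining = e^(−Te/τ) = e^(−1.48/0.6306) = 0.09566; trapped volume = 420.0 × 0.09566 = 40.177 mL.
Additional alveolar pressure from trapping ≈ V_trapped / C = 40.177 / 27.451 = 1.464 cmH2O.

1.5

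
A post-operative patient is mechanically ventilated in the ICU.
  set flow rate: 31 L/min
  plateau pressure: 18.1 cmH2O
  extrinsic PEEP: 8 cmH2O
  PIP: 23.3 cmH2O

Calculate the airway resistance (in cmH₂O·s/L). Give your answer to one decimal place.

Flow: 31 L/min ÷ 60 = 0.5167 L/s.
Raw = (PIP − Pplat) / flow = (23.3 − 18.1) / 0.5167 = 5.2 / 0.5167 = 10.064 cmH2O·s/L.

10.1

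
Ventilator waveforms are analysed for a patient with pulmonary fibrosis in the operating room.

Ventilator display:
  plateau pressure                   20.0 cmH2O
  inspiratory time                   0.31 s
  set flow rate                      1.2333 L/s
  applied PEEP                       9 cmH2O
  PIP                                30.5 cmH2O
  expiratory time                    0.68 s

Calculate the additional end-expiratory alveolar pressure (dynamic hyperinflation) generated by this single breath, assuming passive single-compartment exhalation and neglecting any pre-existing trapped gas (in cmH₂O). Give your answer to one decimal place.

Vt = flow × Ti = 1.2333 L/s × 0.31 s × 1000 mL/L = 382.32 mL.
R = (PIP − Pplat)/V̇ = (30.5 − 20.0) / 1.2333 = 10.5/1.2333 = 8.514 cmH2O·s/L.
C = Vt/(Pplat − PEEP) = 382.32 / (20.0 − 9) = 382.32/11.0 = 34.756 mL/cmH2O.
τ = R × C = 8.514 × 0.03476 L/cmH2O = 0.2959 s.
Fraction remaining = e^(−Te/τ) = e^(−0.68/0.2959) = 0.1005; trapped volume = 382.32 × 0.1005 = 38.423 mL.
Additional alveolar pressure from trapping ≈ V_trapped / C = 38.423 / 34.756 = 1.106 cmH2O.

1.1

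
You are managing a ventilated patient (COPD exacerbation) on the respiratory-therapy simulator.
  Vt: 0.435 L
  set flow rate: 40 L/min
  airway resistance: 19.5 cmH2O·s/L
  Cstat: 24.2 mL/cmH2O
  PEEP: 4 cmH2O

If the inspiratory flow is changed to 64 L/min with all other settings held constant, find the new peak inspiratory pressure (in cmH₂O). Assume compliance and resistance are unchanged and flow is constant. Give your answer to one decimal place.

42.8

Flow: 40 L/min ÷ 60 = 0.6667 L/s.
New flow: 64 L/min ÷ 60 = 1.0667 L/s.
PIP = Vt/C + R·V̇ + PEEP (constant-flow equation of motion).
Only the resistive term changes: ΔPIP = R × ΔV̇ = 19.5 × (1.0667 − 0.6667) = 19.5 × 0.4 = 7.8 cmH2O.
Original PIP = 435/24.2 + 19.5×0.6667 + 4 = 34.976 cmH2O; new PIP = 34.976 + (7.8) = 42.776 cmH2O.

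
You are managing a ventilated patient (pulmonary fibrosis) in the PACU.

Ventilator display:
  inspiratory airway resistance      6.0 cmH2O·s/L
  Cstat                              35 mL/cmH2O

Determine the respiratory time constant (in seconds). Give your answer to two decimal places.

τ = R × C = 6.0 × 35 mL/cmH2O = 6.0 × 0.035 L/cmH2O = 0.21 s.

0.21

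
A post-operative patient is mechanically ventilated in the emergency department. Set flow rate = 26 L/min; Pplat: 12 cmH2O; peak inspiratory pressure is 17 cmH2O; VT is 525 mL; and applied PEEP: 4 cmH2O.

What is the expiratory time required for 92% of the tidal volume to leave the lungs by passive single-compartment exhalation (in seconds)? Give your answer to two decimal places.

1.91

Flow: 26 L/min ÷ 60 = 0.4333 L/s.
R = (PIP − Pplat)/V̇ = (17 − 12) / 0.4333 = 5.0/0.4333 = 11.539 cmH2O·s/L.
C = Vt/(Pplat − PEEP) = 525.0 / (12 − 4) = 525.0/8.0 = 65.625 mL/cmH2O.
τ = R × C = 11.539 × 0.06563 L/cmH2O = 0.7573 s.
t = −τ·ln(1 − 0.92) = −0.7573·ln(0.08) = 1.913 s.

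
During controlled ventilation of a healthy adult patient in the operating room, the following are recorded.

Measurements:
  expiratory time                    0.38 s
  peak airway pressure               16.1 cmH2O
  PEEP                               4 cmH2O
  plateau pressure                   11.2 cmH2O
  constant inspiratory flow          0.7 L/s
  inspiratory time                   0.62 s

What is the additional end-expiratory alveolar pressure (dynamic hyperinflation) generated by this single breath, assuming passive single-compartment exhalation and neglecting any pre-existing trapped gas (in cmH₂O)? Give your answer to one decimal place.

Vt = flow × Ti = 0.7 L/s × 0.62 s × 1000 mL/L = 434.0 mL.
R = (PIP − Pplat)/V̇ = (16.1 − 11.2) / 0.7 = 4.9/0.7 = 7.0 cmH2O·s/L.
C = Vt/(Pplat − PEEP) = 434.0 / (11.2 − 4) = 434.0/7.2 = 60.278 mL/cmH2O.
τ = R × C = 7.0 × 0.06028 L/cmH2O = 0.422 s.
Fraction remaining = e^(−Te/τ) = e^(−0.38/0.422) = 0.4064; trapped volume = 434.0 × 0.4064 = 176.38 mL.
Additional alveolar pressure from trapping ≈ V_trapped / C = 176.38 / 60.278 = 2.926 cmH2O.

2.9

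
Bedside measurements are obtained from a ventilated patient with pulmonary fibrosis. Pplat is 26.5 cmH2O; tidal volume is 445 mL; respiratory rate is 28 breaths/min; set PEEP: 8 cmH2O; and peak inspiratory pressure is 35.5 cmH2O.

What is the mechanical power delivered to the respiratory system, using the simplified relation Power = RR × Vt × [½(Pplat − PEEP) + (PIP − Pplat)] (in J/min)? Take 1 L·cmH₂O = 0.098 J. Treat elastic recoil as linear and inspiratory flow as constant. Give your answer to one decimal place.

22.3

Per-breath work = Vt × [½(Pplat−PEEP) + (PIP−Pplat)] = 0.445 × [0.5×18.5 + 9.0] = 0.445 × 18.25 = 8.121 L·cmH2O.
Power = 28 × 8.121 = 227.39 L·cmH2O/min.
× 0.098 J/(L·cmH2O) → 22.284 J/min.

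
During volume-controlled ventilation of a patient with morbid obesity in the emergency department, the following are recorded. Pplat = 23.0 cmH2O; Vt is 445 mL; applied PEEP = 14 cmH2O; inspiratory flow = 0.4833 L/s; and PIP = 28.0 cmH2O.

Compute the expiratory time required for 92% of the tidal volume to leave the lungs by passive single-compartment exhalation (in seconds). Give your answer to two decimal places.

1.29

R = (PIP − Pplat)/V̇ = (28.0 − 23.0) / 0.4833 = 5.0/0.4833 = 10.346 cmH2O·s/L.
C = Vt/(Pplat − PEEP) = 445.0 / (23.0 − 14) = 445.0/9.0 = 49.444 mL/cmH2O.
τ = R × C = 10.346 × 0.04944 L/cmH2O = 0.5115 s.
t = −τ·ln(1 − 0.92) = −0.5115·ln(0.08) = 1.292 s.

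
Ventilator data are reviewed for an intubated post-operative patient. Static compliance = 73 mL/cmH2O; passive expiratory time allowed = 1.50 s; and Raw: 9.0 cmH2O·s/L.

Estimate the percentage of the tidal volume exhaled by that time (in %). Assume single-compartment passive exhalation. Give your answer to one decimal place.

89.8

τ = R × C = 9.0 × 73 mL/cmH2O = 9.0 × 0.073 L/cmH2O = 0.657 s.
Passive exhalation: V(t)/V₀ = e^(−t/τ) = e^(−1.50/0.657) = 0.102.
Fraction exhaled = 1 − 0.102 = 0.898 → 89.8%.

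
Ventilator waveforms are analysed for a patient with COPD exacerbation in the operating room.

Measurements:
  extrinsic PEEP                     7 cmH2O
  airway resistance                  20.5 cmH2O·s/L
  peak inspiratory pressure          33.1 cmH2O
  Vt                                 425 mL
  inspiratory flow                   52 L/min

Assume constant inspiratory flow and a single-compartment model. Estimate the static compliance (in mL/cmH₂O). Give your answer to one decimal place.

51.0

Flow: 52 L/min ÷ 60 = 0.8667 L/s.
Equation of motion (constant flow): PIP = Vt/C + R·V̇ + PEEP.
Vt/C = PIP − R·V̇ − PEEP = 33.1 − 20.5×0.8667 − 7 = 33.1 − 17.767 − 7 = 8.333 cmH2O.
C = Vt / 8.333 = 425 / 8.333 = 51.002 mL/cmH2O.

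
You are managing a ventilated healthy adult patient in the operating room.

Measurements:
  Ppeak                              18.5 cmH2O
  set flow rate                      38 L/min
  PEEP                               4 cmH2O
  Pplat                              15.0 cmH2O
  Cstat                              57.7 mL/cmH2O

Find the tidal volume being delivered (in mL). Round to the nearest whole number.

Vt = Cstat × (Pplat − PEEP) = 57.7 × (15.0 − 4) = 57.7 × 11.0 = 634.7 mL.

635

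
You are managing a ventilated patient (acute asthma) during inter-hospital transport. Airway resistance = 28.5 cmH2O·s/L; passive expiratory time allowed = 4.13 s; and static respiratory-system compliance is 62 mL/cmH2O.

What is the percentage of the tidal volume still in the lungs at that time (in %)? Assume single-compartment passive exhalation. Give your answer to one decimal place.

τ = R × C = 28.5 × 62 mL/cmH2O = 28.5 × 0.062 L/cmH2O = 1.767 s.
Passive exhalation: V(t)/V₀ = e^(−t/τ) = e^(−4.13/1.767) = 0.09659.
Fraction remaining = 0.09659 → 9.659%.

9.7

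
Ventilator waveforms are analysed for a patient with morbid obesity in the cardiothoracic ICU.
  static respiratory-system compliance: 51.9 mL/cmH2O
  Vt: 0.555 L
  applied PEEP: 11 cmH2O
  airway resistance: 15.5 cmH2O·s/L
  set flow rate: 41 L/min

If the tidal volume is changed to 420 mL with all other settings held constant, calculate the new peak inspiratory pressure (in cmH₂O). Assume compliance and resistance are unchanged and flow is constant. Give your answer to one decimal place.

29.7

Flow: 41 L/min ÷ 60 = 0.6833 L/s.
PIP = Vt/C + R·V̇ + PEEP (constant-flow equation of motion).
Only the elastic term changes: ΔPIP = ΔVt / C = (420 − 555) / 51.9 = -2.601 cmH2O.
Original PIP = 555/51.9 + 15.5×0.6833 + 11 = 32.285 cmH2O; new PIP = 32.285 + (-2.601) = 29.684 cmH2O.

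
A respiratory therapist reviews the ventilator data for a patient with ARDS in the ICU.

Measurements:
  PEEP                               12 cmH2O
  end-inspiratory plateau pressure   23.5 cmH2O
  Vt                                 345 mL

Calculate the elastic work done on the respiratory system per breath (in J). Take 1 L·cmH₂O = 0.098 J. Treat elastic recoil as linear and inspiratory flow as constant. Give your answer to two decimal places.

Elastic work ≈ ½ × (Pplat − PEEP) × Vt = 0.5 × (23.5 − 12) × 0.345 L = 0.5 × 11.5 × 0.345 = 1.984 L·cmH2O.
× 0.098 J/(L·cmH2O) → 0.1944 J.

0.19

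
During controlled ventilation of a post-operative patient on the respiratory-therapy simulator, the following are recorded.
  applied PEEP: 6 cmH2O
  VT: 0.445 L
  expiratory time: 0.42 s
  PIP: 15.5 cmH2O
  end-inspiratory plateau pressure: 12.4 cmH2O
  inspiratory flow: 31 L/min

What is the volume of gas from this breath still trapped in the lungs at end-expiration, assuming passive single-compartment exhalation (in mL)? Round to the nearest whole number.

163

Flow: 31 L/min ÷ 60 = 0.5167 L/s.
R = (PIP − Pplat)/V̇ = (15.5 − 12.4) / 0.5167 = 3.1/0.5167 = 6.0 cmH2O·s/L.
C = Vt/(Pplat − PEEP) = 445.0 / (12.4 − 6) = 445.0/6.4 = 69.531 mL/cmH2O.
τ = R × C = 6.0 × 0.06953 L/cmH2O = 0.4172 s.
Fraction remaining = e^(−Te/τ) = e^(−0.42/0.4172) = 0.3654.
Trapped volume = 445.0 × 0.3654 = 162.6 mL.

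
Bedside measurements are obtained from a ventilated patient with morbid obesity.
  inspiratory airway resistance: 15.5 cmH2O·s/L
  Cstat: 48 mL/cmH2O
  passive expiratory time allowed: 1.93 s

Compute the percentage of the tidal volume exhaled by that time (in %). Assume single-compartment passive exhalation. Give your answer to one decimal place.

τ = R × C = 15.5 × 48 mL/cmH2O = 15.5 × 0.048 L/cmH2O = 0.744 s.
Passive exhalation: V(t)/V₀ = e^(−t/τ) = e^(−1.93/0.744) = 0.07471.
Fraction exhaled = 1 − 0.07471 = 0.9253 → 92.53%.

92.5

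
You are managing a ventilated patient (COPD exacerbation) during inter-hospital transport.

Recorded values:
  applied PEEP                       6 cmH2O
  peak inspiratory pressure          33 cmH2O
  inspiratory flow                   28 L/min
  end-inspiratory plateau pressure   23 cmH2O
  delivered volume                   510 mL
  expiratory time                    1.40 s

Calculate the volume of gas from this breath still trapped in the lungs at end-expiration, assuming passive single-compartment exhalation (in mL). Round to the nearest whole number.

58

Flow: 28 L/min ÷ 60 = 0.4667 L/s.
R = (PIP − Pplat)/V̇ = (33 − 23) / 0.4667 = 10.0/0.4667 = 21.427 cmH2O·s/L.
C = Vt/(Pplat − PEEP) = 510.0 / (23 − 6) = 510.0/17.0 = 30.0 mL/cmH2O.
τ = R × C = 21.427 × 0.03 L/cmH2O = 0.6428 s.
Fraction remaining = e^(−Te/τ) = e^(−1.40/0.6428) = 0.1133.
Trapped volume = 510.0 × 0.1133 = 57.783 mL.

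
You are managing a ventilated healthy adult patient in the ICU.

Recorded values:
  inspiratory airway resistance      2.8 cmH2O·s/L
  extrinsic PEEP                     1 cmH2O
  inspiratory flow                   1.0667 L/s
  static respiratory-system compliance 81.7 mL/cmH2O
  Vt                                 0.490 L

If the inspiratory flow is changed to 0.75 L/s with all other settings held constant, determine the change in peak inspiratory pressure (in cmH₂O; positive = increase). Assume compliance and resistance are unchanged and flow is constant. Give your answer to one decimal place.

PIP = Vt/C + R·V̇ + PEEP (constant-flow equation of motion).
Only the resistive term changes: ΔPIP = R × ΔV̇ = 2.8 × (0.75 − 1.0667) = 2.8 × -0.3167 = -0.8868 cmH2O.

-0.9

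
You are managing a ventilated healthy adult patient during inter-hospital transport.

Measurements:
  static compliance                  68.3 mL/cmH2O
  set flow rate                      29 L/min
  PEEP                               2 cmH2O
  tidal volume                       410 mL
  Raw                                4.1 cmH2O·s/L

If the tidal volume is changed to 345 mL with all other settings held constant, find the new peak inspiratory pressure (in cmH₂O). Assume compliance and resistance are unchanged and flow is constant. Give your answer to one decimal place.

9.0

Flow: 29 L/min ÷ 60 = 0.4833 L/s.
PIP = Vt/C + R·V̇ + PEEP (constant-flow equation of motion).
Only the elastic term changes: ΔPIP = ΔVt / C = (345 − 410) / 68.3 = -0.9517 cmH2O.
Original PIP = 410/68.3 + 4.1×0.4833 + 2 = 9.984 cmH2O; new PIP = 9.984 + (-0.9517) = 9.032 cmH2O.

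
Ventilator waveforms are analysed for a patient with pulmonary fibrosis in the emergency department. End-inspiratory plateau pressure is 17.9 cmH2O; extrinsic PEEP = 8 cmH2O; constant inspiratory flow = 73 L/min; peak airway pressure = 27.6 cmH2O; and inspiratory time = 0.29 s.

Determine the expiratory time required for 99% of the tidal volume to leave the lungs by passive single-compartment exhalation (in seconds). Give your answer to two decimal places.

1.31

Flow: 73 L/min ÷ 60 = 1.2167 L/s.
Vt = flow × Ti = 1.2167 L/s × 0.29 s × 1000 mL/L = 352.84 mL.
R = (PIP − Pplat)/V̇ = (27.6 − 17.9) / 1.2167 = 9.7/1.2167 = 7.972 cmH2O·s/L.
C = Vt/(Pplat − PEEP) = 352.84 / (17.9 − 8) = 352.84/9.9 = 35.64 mL/cmH2O.
τ = R × C = 7.972 × 0.03564 L/cmH2O = 0.2841 s.
t = −τ·ln(1 − 0.99) = −0.2841·ln(0.01) = 1.308 s.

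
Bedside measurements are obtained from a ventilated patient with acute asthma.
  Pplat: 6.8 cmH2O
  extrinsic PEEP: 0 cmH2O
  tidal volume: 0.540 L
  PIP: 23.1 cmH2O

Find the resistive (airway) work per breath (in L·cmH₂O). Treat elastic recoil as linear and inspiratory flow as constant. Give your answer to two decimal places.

8.80

With constant inspiratory flow the resistive pressure is constant at PIP − Pplat = 23.1 − 6.8 = 16.3 cmH2O, so resistive work = 16.3 × 0.540 = 8.802 L·cmH2O.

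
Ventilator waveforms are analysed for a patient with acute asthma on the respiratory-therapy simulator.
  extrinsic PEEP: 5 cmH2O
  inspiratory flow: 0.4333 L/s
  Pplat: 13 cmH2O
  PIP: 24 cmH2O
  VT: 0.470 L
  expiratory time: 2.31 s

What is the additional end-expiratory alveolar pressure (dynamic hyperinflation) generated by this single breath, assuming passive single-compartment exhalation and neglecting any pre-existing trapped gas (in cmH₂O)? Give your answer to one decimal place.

R = (PIP − Pplat)/V̇ = (24 − 13) / 0.4333 = 11.0/0.4333 = 25.387 cmH2O·s/L.
C = Vt/(Pplat − PEEP) = 470.0 / (13 − 5) = 470.0/8.0 = 58.75 mL/cmH2O.
τ = R × C = 25.387 × 0.05875 L/cmH2O = 1.491 s.
Fraction remaining = e^(−Te/τ) = e^(−2.31/1.491) = 0.2124; trapped volume = 470.0 × 0.2124 = 99.828 mL.
Additional alveolar pressure from trapping ≈ V_trapped / C = 99.828 / 58.75 = 1.699 cmH2O.

1.7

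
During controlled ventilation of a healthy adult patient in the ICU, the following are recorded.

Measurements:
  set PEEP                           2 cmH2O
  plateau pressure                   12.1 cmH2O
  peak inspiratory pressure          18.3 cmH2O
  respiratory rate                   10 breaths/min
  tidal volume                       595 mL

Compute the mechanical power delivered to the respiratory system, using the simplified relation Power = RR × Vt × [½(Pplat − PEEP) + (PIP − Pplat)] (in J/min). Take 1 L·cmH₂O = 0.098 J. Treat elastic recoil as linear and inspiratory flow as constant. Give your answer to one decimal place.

Per-breath work = Vt × [½(Pplat−PEEP) + (PIP−Pplat)] = 0.595 × [0.5×10.1 + 6.2] = 0.595 × 11.25 = 6.694 L·cmH2O.
Power = 10 × 6.694 = 66.94 L·cmH2O/min.
× 0.098 J/(L·cmH2O) → 6.56 J/min.

6.6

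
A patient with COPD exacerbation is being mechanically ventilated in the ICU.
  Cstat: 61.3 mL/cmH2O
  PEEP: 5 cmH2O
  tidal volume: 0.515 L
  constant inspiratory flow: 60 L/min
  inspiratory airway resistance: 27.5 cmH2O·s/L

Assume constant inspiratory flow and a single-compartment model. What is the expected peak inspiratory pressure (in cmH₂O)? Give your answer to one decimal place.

Flow: 60 L/min ÷ 60 = 1 L/s.
Equation of motion (constant flow): PIP = Vt/C + R·V̇ + PEEP.
PIP = 515/61.3 + 27.5×1 + 5 = 8.401 + 27.5 + 5 = 40.901 cmH2O.

40.9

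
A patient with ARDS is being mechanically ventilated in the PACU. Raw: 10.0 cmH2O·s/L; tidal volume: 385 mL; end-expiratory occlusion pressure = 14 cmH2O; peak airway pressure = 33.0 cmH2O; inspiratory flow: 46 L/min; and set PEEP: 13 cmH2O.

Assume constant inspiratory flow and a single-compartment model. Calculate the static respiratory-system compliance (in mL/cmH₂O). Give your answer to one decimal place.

Flow: 46 L/min ÷ 60 = 0.7667 L/s.
Total PEEP = 14 cmH2O (set 13 + intrinsic 1); this is the baseline alveolar pressure.
Equation of motion (constant flow): PIP = Vt/C + R·V̇ + PEEP.
Vt/C = PIP − R·V̇ − PEEP = 33.0 − 10.0×0.7667 − 14 = 33.0 − 7.667 − 14 = 11.333 cmH2O.
C = Vt / 11.333 = 385 / 11.333 = 33.972 mL/cmH2O.

34.0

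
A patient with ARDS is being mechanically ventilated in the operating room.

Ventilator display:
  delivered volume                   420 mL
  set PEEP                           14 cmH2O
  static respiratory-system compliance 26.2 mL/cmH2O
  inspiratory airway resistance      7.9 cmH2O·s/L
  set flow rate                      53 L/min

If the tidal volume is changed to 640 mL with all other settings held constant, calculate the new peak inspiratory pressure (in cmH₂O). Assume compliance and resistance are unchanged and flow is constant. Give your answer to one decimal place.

45.4

Flow: 53 L/min ÷ 60 = 0.8833 L/s.
PIP = Vt/C + R·V̇ + PEEP (constant-flow equation of motion).
Only the elastic term changes: ΔPIP = ΔVt / C = (640 − 420) / 26.2 = 8.397 cmH2O.
Original PIP = 420/26.2 + 7.9×0.8833 + 14 = 37.009 cmH2O; new PIP = 37.009 + (8.397) = 45.406 cmH2O.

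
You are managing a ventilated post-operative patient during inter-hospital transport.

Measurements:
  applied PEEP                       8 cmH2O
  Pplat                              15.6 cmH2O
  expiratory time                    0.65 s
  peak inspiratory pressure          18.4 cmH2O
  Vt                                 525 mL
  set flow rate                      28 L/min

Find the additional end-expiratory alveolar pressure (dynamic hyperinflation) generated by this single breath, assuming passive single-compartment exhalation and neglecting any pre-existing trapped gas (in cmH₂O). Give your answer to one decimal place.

1.6

Flow: 28 L/min ÷ 60 = 0.4667 L/s.
R = (PIP − Pplat)/V̇ = (18.4 − 15.6) / 0.4667 = 2.8/0.4667 = 6.0 cmH2O·s/L.
C = Vt/(Pplat − PEEP) = 525.0 / (15.6 − 8) = 525.0/7.6 = 69.079 mL/cmH2O.
τ = R × C = 6.0 × 0.06908 L/cmH2O = 0.4145 s.
Fraction remaining = e^(−Te/τ) = e^(−0.65/0.4145) = 0.2084; trapped volume = 525.0 × 0.2084 = 109.41 mL.
Additional alveolar pressure from trapping ≈ V_trapped / C = 109.41 / 69.079 = 1.584 cmH2O.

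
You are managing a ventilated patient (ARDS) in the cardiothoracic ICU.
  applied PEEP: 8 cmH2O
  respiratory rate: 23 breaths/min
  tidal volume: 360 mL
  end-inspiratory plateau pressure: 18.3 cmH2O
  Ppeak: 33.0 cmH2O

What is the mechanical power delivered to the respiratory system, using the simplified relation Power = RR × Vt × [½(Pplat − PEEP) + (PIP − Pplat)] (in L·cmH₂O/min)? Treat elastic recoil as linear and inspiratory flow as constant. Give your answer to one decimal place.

164.4

Per-breath work = Vt × [½(Pplat−PEEP) + (PIP−Pplat)] = 0.360 × [0.5×10.3 + 14.7] = 0.360 × 19.85 = 7.146 L·cmH2O.
Power = 23 × 7.146 = 164.36 L·cmH2O/min.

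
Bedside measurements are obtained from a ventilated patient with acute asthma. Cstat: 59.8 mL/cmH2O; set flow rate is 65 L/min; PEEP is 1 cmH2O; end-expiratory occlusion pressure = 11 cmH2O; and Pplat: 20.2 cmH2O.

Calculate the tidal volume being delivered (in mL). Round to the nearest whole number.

550

End-expiratory occlusion gives total PEEP = 11 cmH2O (intrinsic PEEP = 11 − 1 = 10). Use total PEEP for the elastic gradient.
Vt = Cstat × (Pplat − PEEPtotal) = 59.8 × (20.2 − 11) = 59.8 × 9.2 = 550.16 mL.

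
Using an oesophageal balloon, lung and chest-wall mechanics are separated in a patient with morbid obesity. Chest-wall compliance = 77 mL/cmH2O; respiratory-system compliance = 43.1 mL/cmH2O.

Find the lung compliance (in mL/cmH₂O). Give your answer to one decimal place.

1/CL = 1/Crs − 1/Ccw.
1/CL = 1/43.1 − 1/77 = 0.01021.
CL = 97.943 mL/cmH2O.

97.9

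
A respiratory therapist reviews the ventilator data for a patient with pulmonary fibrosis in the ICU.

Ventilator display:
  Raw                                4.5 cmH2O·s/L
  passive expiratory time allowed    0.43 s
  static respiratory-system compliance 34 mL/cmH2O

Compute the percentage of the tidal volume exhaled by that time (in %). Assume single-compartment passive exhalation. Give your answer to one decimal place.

τ = R × C = 4.5 × 34 mL/cmH2O = 4.5 × 0.034 L/cmH2O = 0.153 s.
Passive exhalation: V(t)/V₀ = e^(−t/τ) = e^(−0.43/0.153) = 0.06018.
Fraction exhaled = 1 − 0.06018 = 0.9398 → 93.98%.

94.0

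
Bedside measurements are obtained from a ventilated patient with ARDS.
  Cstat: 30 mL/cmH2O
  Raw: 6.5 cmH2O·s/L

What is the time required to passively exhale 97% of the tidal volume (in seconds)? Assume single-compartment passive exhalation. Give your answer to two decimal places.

0.68

τ = R × C = 6.5 × 30 mL/cmH2O = 6.5 × 0.030 L/cmH2O = 0.195 s.
Exhaled fraction f = 1 − e^(−t/τ) → t = −τ·ln(1 − f) = −0.195·ln(0.03) = 0.6838 s.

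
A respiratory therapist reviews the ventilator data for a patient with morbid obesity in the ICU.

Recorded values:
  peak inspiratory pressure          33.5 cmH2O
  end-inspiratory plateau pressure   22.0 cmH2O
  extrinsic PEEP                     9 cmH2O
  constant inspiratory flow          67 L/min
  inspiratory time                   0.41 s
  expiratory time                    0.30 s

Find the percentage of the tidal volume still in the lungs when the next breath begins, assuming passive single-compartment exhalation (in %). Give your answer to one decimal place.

Flow: 67 L/min ÷ 60 = 1.1167 L/s.
Vt = flow × Ti = 1.1167 L/s × 0.41 s × 1000 mL/L = 457.85 mL.
R = (PIP − Pplat)/V̇ = (33.5 − 22.0) / 1.1167 = 11.5/1.1167 = 10.298 cmH2O·s/L.
C = Vt/(Pplat − PEEP) = 457.85 / (22.0 − 9) = 457.85/13.0 = 35.219 mL/cmH2O.
τ = R × C = 10.298 × 0.03522 L/cmH2O = 0.3627 s.
Fraction remaining at end-expiration = e^(−Te/τ) = e^(−0.30/0.3627) = 0.4373 → 43.73%.

43.7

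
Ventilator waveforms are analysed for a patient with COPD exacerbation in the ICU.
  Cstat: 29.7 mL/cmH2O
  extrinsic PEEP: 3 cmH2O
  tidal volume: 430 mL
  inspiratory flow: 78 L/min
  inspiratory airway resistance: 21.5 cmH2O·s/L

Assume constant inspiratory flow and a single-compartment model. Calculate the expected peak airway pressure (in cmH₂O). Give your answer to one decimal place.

45.4

Flow: 78 L/min ÷ 60 = 1.3 L/s.
Equation of motion (constant flow): PIP = Vt/C + R·V̇ + PEEP.
PIP = 430/29.7 + 21.5×1.3 + 3 = 14.478 + 27.95 + 3 = 45.428 cmH2O.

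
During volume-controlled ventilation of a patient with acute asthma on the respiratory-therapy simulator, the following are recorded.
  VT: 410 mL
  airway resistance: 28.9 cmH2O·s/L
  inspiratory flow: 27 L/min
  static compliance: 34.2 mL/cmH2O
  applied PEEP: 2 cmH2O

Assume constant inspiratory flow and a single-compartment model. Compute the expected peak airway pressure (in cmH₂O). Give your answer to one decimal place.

Flow: 27 L/min ÷ 60 = 0.45 L/s.
Equation of motion (constant flow): PIP = Vt/C + R·V̇ + PEEP.
PIP = 410/34.2 + 28.9×0.45 + 2 = 11.988 + 13.005 + 2 = 26.993 cmH2O.

27.0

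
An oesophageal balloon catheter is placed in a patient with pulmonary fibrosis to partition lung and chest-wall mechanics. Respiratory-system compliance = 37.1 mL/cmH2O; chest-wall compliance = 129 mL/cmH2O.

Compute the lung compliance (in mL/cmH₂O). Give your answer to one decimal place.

1/CL = 1/Crs − 1/Ccw.
1/CL = 1/37.1 − 1/129 = 0.0192.
CL = 52.083 mL/cmH2O.

52.1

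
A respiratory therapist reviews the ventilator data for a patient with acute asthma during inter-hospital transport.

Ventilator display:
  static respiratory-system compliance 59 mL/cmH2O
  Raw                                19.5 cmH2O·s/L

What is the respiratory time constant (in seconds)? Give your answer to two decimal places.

1.15

τ = R × C = 19.5 × 59 mL/cmH2O = 19.5 × 0.059 L/cmH2O = 1.151 s.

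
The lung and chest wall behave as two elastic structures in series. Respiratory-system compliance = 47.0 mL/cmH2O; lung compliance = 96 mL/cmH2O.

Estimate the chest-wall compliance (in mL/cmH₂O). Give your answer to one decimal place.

92.1

1/Ccw = 1/Crs − 1/CL.
1/Ccw = 1/47.0 − 1/96 = 0.01086.
Ccw = 92.081 mL/cmH2O.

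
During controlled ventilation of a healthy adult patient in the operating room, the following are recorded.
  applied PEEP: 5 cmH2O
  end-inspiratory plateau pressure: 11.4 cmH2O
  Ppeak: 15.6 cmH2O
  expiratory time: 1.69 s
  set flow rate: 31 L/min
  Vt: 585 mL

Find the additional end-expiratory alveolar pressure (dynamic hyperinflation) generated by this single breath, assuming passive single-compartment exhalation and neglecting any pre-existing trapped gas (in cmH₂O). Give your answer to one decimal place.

Flow: 31 L/min ÷ 60 = 0.5167 L/s.
R = (PIP − Pplat)/V̇ = (15.6 − 11.4) / 0.5167 = 4.2/0.5167 = 8.129 cmH2O·s/L.
C = Vt/(Pplat − PEEP) = 585.0 / (11.4 − 5) = 585.0/6.4 = 91.406 mL/cmH2O.
τ = R × C = 8.129 × 0.09141 L/cmH2O = 0.7431 s.
Fraction remaining = e^(−Te/τ) = e^(−1.69/0.7431) = 0.1029; trapped volume = 585.0 × 0.1029 = 60.197 mL.
Additional alveolar pressure from trapping ≈ V_trapped / C = 60.197 / 91.406 = 0.6586 cmH2O.

0.7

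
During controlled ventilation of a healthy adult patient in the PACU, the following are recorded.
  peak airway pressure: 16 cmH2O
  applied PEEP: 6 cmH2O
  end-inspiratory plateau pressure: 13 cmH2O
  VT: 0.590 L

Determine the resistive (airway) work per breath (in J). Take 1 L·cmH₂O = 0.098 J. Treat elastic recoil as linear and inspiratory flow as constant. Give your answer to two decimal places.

With constant inspiratory flow the resistive pressure is constant at PIP − Pplat = 16 − 13 = 3.0 cmH2O, so resistive work = 3.0 × 0.590 = 1.77 L·cmH2O.
× 0.098 J/(L·cmH2O) → 0.1735 J.

0.17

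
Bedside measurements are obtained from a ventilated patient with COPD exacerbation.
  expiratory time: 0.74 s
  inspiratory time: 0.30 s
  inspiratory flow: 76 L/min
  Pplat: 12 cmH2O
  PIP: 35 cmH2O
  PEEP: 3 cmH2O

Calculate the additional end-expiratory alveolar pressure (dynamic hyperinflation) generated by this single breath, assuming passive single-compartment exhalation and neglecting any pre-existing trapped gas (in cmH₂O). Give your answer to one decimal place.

3.4

Flow: 76 L/min ÷ 60 = 1.2667 L/s.
Vt = flow × Ti = 1.2667 L/s × 0.30 s × 1000 mL/L = 380.01 mL.
R = (PIP − Pplat)/V̇ = (35 − 12) / 1.2667 = 23.0/1.2667 = 18.157 cmH2O·s/L.
C = Vt/(Pplat − PEEP) = 380.01 / (12 − 3) = 380.01/9.0 = 42.223 mL/cmH2O.
τ = R × C = 18.157 × 0.04222 L/cmH2O = 0.7666 s.
Fraction remaining = e^(−Te/τ) = e^(−0.74/0.7666) = 0.3809; trapped volume = 380.01 × 0.3809 = 144.75 mL.
Additional alveolar pressure from trapping ≈ V_trapped / C = 144.75 / 42.223 = 3.428 cmH2O.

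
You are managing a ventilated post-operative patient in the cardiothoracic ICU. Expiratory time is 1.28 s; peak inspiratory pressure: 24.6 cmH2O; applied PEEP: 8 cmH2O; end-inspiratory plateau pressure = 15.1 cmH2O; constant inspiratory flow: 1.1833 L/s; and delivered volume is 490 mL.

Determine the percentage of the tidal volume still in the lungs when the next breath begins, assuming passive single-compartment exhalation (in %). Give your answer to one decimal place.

R = (PIP − Pplat)/V̇ = (24.6 − 15.1) / 1.1833 = 9.5/1.1833 = 8.028 cmH2O·s/L.
C = Vt/(Pplat − PEEP) = 490.0 / (15.1 − 8) = 490.0/7.1 = 69.014 mL/cmH2O.
τ = R × C = 8.028 × 0.06901 L/cmH2O = 0.554 s.
Fraction remaining at end-expiration = e^(−Te/τ) = e^(−1.28/0.554) = 0.09921 → 9.921%.

9.9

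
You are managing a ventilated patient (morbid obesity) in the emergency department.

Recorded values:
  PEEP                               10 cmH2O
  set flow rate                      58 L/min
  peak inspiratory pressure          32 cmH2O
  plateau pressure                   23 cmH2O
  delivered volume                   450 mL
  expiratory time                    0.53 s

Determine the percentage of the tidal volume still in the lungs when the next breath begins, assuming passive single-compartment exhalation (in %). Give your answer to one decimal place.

Flow: 58 L/min ÷ 60 = 0.9667 L/s.
R = (PIP − Pplat)/V̇ = (32 − 23) / 0.9667 = 9.0/0.9667 = 9.31 cmH2O·s/L.
C = Vt/(Pplat − PEEP) = 450.0 / (23 − 10) = 450.0/13.0 = 34.615 mL/cmH2O.
τ = R × C = 9.31 × 0.03462 L/cmH2O = 0.3223 s.
Fraction remaining at end-expiration = e^(−Te/τ) = e^(−0.53/0.3223) = 0.1931 → 19.31%.

19.3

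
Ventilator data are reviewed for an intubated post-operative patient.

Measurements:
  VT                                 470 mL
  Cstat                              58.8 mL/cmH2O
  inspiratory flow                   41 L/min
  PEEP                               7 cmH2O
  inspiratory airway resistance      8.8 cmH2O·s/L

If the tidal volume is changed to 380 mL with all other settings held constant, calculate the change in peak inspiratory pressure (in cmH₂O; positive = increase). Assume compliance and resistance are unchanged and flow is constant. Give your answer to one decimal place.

-1.5

PIP = Vt/C + R·V̇ + PEEP (constant-flow equation of motion).
Only the elastic term changes: ΔPIP = ΔVt / C = (380 − 470) / 58.8 = -1.531 cmH2O.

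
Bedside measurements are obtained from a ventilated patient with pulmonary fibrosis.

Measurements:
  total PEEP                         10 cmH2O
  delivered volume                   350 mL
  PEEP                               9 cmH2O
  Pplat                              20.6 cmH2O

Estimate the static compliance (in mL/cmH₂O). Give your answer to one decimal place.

End-expiratory occlusion gives total PEEP = 10 cmH2O (intrinsic PEEP = 10 − 9 = 1). Use total PEEP for the elastic gradient.
Cstat = Vt / (Pplat − PEEPtotal) = 350 / (20.6 − 10) = 350 / 10.6 = 33.019 mL/cmH2O.

33.0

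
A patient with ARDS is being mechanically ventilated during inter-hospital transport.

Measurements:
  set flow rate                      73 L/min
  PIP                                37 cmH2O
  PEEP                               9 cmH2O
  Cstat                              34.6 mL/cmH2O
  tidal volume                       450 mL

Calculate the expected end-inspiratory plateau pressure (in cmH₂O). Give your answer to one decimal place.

22.0

Pplat = PEEP + Vt / Cstat = 9 + 450 / 34.6 = 9 + 13.006 = 22.006 cmH2O.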